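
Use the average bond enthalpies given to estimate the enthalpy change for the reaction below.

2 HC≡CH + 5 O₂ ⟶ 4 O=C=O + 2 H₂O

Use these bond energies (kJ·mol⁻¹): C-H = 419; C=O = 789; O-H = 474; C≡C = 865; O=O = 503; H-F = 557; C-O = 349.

Bonds broken (reactants):
  C≡C: 2 × 865 = 1730
  C-H: 4 × 419 = 1676
  O=O: 5 × 503 = 2515
  Σ(broken) = 5921 kJ
Bonds formed (products):
  C=O: 8 × 789 = 6312
  O-H: 4 × 474 = 1896
  Σ(formed) = 8208 kJ
ΔH = Σ(broken) − Σ(formed) = 5921 − 8208 = −2287 kJ

ΔH ≈ −2287 kJ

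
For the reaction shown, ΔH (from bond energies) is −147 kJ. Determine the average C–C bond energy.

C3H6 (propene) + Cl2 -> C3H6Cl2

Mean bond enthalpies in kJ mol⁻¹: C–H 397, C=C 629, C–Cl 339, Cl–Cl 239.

Let D be the C–C bond energy.
Σ(broken) = 1×D + 6×397 + 1×629 + 1×239 = 3250 + D
Σ(formed) = 2×D + 2×339 + 6×397 = 3060 + 2D
ΔH = Σ(broken) − Σ(formed) = (3250 + D) − (3060 + 2D) = +190 − D
Setting this equal to −147 kJ gives D = 337 kJ/mol.

D(C–C) ≈ 337 kJ/mol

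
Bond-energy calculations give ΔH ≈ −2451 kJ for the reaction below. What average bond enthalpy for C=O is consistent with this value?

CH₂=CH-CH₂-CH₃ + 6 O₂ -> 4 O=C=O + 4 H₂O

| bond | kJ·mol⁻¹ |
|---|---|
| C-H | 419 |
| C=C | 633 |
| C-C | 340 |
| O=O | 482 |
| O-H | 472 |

Let D be the C=O bond energy.
Σ(broken) = 2×340 + 8×419 + 1×633 + 6×482 = 7557
Σ(formed) = 8×D + 8×472 = 3776 + 8D
ΔH = Σ(broken) − Σ(formed) = (7557) − (3776 + 8D) = +3781 − 8D
Setting this equal to −2451 kJ gives 8D = 6232, so D = 779 kJ/mol.

D(C=O) ≈ 779 kJ/mol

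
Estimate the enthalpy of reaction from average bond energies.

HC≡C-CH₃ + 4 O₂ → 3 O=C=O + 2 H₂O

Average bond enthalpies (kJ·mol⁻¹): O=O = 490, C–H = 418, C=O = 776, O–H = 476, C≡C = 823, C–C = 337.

Bonds broken (reactants):
  C≡C: 1 × 823 = 823
  C–C: 1 × 337 = 337
  C–H: 4 × 418 = 1672
  O=O: 4 × 490 = 1960
  Σ(broken) = 4792 kJ
Bonds formed (products):
  C=O: 6 × 776 = 4656
  O–H: 4 × 476 = 1904
  Σ(formed) = 6560 kJ
ΔH = Σ(broken) − Σ(formed) = 4792 − 6560 = −1768 kJ

ΔH ≈ −1768 kJ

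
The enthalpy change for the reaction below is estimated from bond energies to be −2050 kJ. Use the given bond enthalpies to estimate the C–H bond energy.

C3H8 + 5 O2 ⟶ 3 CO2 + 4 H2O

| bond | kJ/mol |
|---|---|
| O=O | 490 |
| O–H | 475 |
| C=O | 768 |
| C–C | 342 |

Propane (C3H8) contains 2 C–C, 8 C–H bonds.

Let D be the C–H bond energy.
Σ(broken) = 2×342 + 8×D + 5×490 = 3134 + 8D
Σ(formed) = 6×768 + 8×475 = 8408
ΔH = Σ(broken) − Σ(formed) = (3134 + 8D) − (8408) = −5274 + 8D
Setting this equal to −2050 kJ gives 8D = 3224, so D = 403 kJ/mol.

D(C–H) ≈ 403 kJ/mol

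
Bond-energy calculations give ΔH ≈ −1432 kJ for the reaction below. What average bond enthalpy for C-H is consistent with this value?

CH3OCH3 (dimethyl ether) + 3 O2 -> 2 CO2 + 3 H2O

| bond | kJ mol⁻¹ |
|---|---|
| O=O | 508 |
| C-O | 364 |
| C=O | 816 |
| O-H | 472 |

D(C-H) ≈ 402 kJ/mol

Let D be the C-H bond energy.
Σ(broken) = 6×D + 2×364 + 3×508 = 2252 + 6D
Σ(formed) = 4×816 + 6×472 = 6096
ΔH = Σ(broken) − Σ(formed) = (2252 + 6D) − (6096) = −3844 + 6D
Setting this equal to −1432 kJ gives 6D = 2412, so D = 402 kJ/mol.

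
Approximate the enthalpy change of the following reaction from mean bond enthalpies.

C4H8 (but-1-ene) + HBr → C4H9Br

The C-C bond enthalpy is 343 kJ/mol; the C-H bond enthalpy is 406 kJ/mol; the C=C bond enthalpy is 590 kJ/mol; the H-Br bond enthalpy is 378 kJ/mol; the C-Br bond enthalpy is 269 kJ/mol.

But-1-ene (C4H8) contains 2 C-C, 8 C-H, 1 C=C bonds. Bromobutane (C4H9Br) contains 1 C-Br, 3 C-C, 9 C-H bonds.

Bonds broken (reactants):
  C-C: 2 × 343 = 686
  C-H: 8 × 406 = 3248
  C=C: 1 × 590 = 590
  H-Br: 1 × 378 = 378
  Σ(broken) = 4902 kJ
Bonds formed (products):
  C-Br: 1 × 269 = 269
  C-C: 3 × 343 = 1029
  C-H: 9 × 406 = 3654
  Σ(formed) = 4952 kJ
ΔH = Σ(broken) − Σ(formed) = 4902 − 4952 = −50 kJ

ΔH ≈ −50 kJ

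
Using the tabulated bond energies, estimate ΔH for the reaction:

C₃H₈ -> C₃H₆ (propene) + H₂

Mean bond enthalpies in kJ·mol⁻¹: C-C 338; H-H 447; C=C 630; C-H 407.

Bonds broken (reactants):
  C-C: 2 × 338 = 676
  C-H: 8 × 407 = 3256
  Σ(broken) = 3932 kJ
Bonds formed (products):
  C-C: 1 × 338 = 338
  C-H: 6 × 407 = 2442
  C=C: 1 × 630 = 630
  H-H: 1 × 447 = 447
  Σ(formed) = 3857 kJ
ΔH = Σ(broken) − Σ(formed) = 3932 − 3857 = +75 kJ

ΔH ≈ +75 kJ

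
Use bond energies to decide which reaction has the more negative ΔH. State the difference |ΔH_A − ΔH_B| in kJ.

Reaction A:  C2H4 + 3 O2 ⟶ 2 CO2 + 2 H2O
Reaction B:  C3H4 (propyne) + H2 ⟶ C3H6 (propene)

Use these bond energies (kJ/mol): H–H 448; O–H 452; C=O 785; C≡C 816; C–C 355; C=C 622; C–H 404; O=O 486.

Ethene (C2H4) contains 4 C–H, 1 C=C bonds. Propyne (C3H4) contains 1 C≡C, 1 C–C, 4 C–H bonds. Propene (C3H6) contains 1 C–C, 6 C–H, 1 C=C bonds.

Reaction A:
  Bonds broken (reactants):
    C–H: 4 × 404 = 1616
    C=C: 1 × 622 = 622
    O=O: 3 × 486 = 1458
    Σ(broken) = 3696 kJ
  Bonds formed (products):
    C=O: 4 × 785 = 3140
    O–H: 4 × 452 = 1808
    Σ(formed) = 4948 kJ
  ΔH_A = 3696 − 4948 = −1252 kJ
Reaction B:
  Bonds broken (reactants):
    C≡C: 1 × 816 = 816
    C–C: 1 × 355 = 355
    C–H: 4 × 404 = 1616
    H–H: 1 × 448 = 448
    Σ(broken) = 3235 kJ
  Bonds formed (products):
    C–C: 1 × 355 = 355
    C–H: 6 × 404 = 2424
    C=C: 1 × 622 = 622
    Σ(formed) = 3401 kJ
  ΔH_B = 3235 − 3401 = −166 kJ
ΔH_A − ΔH_B = −1086 kJ, so reaction A has the more negative ΔH; |ΔH_A − ΔH_B| = 1086 kJ.

Reaction A, by 1086 kJ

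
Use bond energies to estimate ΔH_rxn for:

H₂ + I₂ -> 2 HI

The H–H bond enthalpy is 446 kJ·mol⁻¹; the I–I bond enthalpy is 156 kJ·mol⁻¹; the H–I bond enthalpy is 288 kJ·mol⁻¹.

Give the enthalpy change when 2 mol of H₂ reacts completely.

Bonds broken (reactants):
  H–H: 1 × 446 = 446
  I–I: 1 × 156 = 156
  Σ(broken) = 602 kJ
Bonds formed (products):
  H–I: 2 × 288 = 576
  Σ(formed) = 576 kJ
ΔH = Σ(broken) − Σ(formed) = 602 − 576 = +26 kJ
For 2× the reaction as written: 2 × (+26) = +52 kJ

ΔH = +52 kJ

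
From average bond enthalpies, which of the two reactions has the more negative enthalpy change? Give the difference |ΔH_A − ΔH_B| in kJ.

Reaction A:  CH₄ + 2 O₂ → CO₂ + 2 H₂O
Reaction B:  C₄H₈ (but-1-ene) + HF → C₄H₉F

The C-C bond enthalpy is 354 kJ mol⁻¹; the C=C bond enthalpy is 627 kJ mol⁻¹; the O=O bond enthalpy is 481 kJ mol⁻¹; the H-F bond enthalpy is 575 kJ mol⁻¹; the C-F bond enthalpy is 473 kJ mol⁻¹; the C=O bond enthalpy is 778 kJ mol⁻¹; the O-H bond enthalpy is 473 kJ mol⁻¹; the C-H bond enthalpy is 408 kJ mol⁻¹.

Reaction A, by 821 kJ

Reaction A:
  Bonds broken (reactants):
    C-H: 4 × 408 = 1632
    O=O: 2 × 481 = 962
    Σ(broken) = 2594 kJ
  Bonds formed (products):
    C=O: 2 × 778 = 1556
    O-H: 4 × 473 = 1892
    Σ(formed) = 3448 kJ
  ΔH_A = 2594 − 3448 = −854 kJ
Reaction B:
  Bonds broken (reactants):
    C-C: 2 × 354 = 708
    C-H: 8 × 408 = 3264
    C=C: 1 × 627 = 627
    H-F: 1 × 575 = 575
    Σ(broken) = 5174 kJ
  Bonds formed (products):
    C-C: 3 × 354 = 1062
    C-F: 1 × 473 = 473
    C-H: 9 × 408 = 3672
    Σ(formed) = 5207 kJ
  ΔH_B = 5174 − 5207 = −33 kJ
ΔH_A − ΔH_B = −821 kJ, so reaction A has the more negative ΔH; |ΔH_A − ΔH_B| = 821 kJ.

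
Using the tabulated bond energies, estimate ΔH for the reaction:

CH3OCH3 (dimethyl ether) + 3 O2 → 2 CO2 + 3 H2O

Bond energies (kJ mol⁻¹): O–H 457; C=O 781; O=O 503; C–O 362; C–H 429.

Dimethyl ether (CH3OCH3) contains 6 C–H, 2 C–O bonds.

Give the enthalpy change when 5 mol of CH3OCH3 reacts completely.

ΔH = −5295 kJ

Bonds broken (reactants):
  C–H: 6 × 429 = 2574
  C–O: 2 × 362 = 724
  O=O: 3 × 503 = 1509
  Σ(broken) = 4807 kJ
Bonds formed (products):
  C=O: 4 × 781 = 3124
  O–H: 6 × 457 = 2742
  Σ(formed) = 5866 kJ
ΔH = Σ(broken) − Σ(formed) = 4807 − 5866 = −1059 kJ
For 5× the reaction as written: 5 × (−1059) = −5295 kJ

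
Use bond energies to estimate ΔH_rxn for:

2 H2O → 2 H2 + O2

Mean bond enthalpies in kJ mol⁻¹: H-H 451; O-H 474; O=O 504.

ΔH ≈ +490 kJ

Bonds broken (reactants):
  O-H: 4 × 474 = 1896
  Σ(broken) = 1896 kJ
Bonds formed (products):
  H-H: 2 × 451 = 902
  O=O: 1 × 504 = 504
  Σ(formed) = 1406 kJ
ΔH = Σ(broken) − Σ(formed) = 1896 − 1406 = +490 kJ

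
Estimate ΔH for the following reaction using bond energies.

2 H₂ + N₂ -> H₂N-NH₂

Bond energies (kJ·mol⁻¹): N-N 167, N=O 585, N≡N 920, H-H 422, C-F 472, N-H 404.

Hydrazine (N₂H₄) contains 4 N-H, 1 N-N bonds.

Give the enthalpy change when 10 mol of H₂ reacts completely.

Bonds broken (reactants):
  H-H: 2 × 422 = 844
  N≡N: 1 × 920 = 920
  Σ(broken) = 1764 kJ
Bonds formed (products):
  N-H: 4 × 404 = 1616
  N-N: 1 × 167 = 167
  Σ(formed) = 1783 kJ
ΔH = Σ(broken) − Σ(formed) = 1764 − 1783 = −19 kJ
For 5× the reaction as written: 5 × (−19) = −95 kJ

ΔH = −95 kJ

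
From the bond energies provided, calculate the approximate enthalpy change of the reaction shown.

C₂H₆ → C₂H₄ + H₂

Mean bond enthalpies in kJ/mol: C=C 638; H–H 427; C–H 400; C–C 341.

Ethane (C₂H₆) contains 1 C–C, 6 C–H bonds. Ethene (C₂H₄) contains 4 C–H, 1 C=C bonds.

ΔH ≈ +76 kJ

Bonds broken (reactants):
  C–C: 1 × 341 = 341
  C–H: 6 × 400 = 2400
  Σ(broken) = 2741 kJ
Bonds formed (products):
  C–H: 4 × 400 = 1600
  C=C: 1 × 638 = 638
  H–H: 1 × 427 = 427
  Σ(formed) = 2665 kJ
ΔH = Σ(broken) − Σ(formed) = 2741 − 2665 = +76 kJ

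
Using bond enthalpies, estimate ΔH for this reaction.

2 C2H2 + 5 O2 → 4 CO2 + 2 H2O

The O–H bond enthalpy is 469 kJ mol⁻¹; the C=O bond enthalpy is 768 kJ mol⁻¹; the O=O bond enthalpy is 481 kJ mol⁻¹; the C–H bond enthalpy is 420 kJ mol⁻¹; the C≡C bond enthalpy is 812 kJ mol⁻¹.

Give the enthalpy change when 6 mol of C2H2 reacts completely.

Bonds broken (reactants):
  C≡C: 2 × 812 = 1624
  C–H: 4 × 420 = 1680
  O=O: 5 × 481 = 2405
  Σ(broken) = 5709 kJ
Bonds formed (products):
  C=O: 8 × 768 = 6144
  O–H: 4 × 469 = 1876
  Σ(formed) = 8020 kJ
ΔH = Σ(broken) − Σ(formed) = 5709 − 8020 = −2311 kJ
For 3× the reaction as written: 3 × (−2311) = −6933 kJ

ΔH = −6933 kJ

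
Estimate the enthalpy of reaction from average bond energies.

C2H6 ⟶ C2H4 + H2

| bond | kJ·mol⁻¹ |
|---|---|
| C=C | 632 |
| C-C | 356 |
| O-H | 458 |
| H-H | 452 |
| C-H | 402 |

Bonds broken (reactants):
  C-C: 1 × 356 = 356
  C-H: 6 × 402 = 2412
  Σ(broken) = 2768 kJ
Bonds formed (products):
  C-H: 4 × 402 = 1608
  C=C: 1 × 632 = 632
  H-H: 1 × 452 = 452
  Σ(formed) = 2692 kJ
ΔH = Σ(broken) − Σ(formed) = 2768 − 2692 = +76 kJ

ΔH ≈ +76 kJ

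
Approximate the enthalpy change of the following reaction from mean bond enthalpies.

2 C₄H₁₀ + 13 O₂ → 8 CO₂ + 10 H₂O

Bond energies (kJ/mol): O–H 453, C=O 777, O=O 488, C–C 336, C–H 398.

Bonds broken (reactants):
  C–C: 6 × 336 = 2016
  C–H: 20 × 398 = 7960
  O=O: 13 × 488 = 6344
  Σ(broken) = 16320 kJ
Bonds formed (products):
  C=O: 16 × 777 = 12432
  O–H: 20 × 453 = 9060
  Σ(formed) = 21492 kJ
ΔH = Σ(broken) − Σ(formed) = 16320 − 21492 = −5172 kJ

ΔH ≈ −5172 kJ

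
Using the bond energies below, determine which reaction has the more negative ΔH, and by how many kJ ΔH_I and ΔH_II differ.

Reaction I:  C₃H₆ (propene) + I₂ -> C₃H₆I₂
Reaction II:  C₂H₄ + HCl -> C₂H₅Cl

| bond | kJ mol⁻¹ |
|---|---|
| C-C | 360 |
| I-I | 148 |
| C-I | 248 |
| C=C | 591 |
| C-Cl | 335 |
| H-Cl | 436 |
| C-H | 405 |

Reaction I, by 44 kJ

Reaction I:
  Bonds broken (reactants):
    C-C: 1 × 360 = 360
    C-H: 6 × 405 = 2430
    C=C: 1 × 591 = 591
    I-I: 1 × 148 = 148
    Σ(broken) = 3529 kJ
  Bonds formed (products):
    C-C: 2 × 360 = 720
    C-H: 6 × 405 = 2430
    C-I: 2 × 248 = 496
    Σ(formed) = 3646 kJ
  ΔH_I = 3529 − 3646 = −117 kJ
Reaction II:
  Bonds broken (reactants):
    C-H: 4 × 405 = 1620
    C=C: 1 × 591 = 591
    H-Cl: 1 × 436 = 436
    Σ(broken) = 2647 kJ
  Bonds formed (products):
    C-C: 1 × 360 = 360
    C-Cl: 1 × 335 = 335
    C-H: 5 × 405 = 2025
    Σ(formed) = 2720 kJ
  ΔH_II = 2647 − 2720 = −73 kJ
ΔH_I − ΔH_II = −44 kJ, so reaction I has the more negative ΔH; |ΔH_I − ΔH_II| = 44 kJ.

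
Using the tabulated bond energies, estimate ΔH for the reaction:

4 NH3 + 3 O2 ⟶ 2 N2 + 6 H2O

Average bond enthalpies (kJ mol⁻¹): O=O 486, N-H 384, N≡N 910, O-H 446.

Bonds broken (reactants):
  N-H: 12 × 384 = 4608
  O=O: 3 × 486 = 1458
  Σ(broken) = 6066 kJ
Bonds formed (products):
  N≡N: 2 × 910 = 1820
  O-H: 12 × 446 = 5352
  Σ(formed) = 7172 kJ
ΔH = Σ(broken) − Σ(formed) = 6066 − 7172 = −1106 kJ

ΔH ≈ −1106 kJ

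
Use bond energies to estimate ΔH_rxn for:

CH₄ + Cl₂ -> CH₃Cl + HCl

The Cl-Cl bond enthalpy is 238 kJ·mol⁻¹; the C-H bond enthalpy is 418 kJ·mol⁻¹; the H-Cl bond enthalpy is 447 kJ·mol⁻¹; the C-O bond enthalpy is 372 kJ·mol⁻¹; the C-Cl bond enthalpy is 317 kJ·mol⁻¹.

Bonds broken (reactants):
  C-H: 4 × 418 = 1672
  Cl-Cl: 1 × 238 = 238
  Σ(broken) = 1910 kJ
Bonds formed (products):
  C-Cl: 1 × 317 = 317
  C-H: 3 × 418 = 1254
  H-Cl: 1 × 447 = 447
  Σ(formed) = 2018 kJ
ΔH = Σ(broken) − Σ(formed) = 1910 − 2018 = −108 kJ

ΔH ≈ −108 kJ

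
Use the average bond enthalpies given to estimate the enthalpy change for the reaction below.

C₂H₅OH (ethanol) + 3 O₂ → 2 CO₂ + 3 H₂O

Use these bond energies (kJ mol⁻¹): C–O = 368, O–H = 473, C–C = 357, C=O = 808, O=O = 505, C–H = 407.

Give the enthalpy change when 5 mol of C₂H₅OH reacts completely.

Bonds broken (reactants):
  C–C: 1 × 357 = 357
  C–H: 5 × 407 = 2035
  C–O: 1 × 368 = 368
  O–H: 1 × 473 = 473
  O=O: 3 × 505 = 1515
  Σ(broken) = 4748 kJ
Bonds formed (products):
  C=O: 4 × 808 = 3232
  O–H: 6 × 473 = 2838
  Σ(formed) = 6070 kJ
ΔH = Σ(broken) − Σ(formed) = 4748 − 6070 = −1322 kJ
For 5× the reaction as written: 5 × (−1322) = −6610 kJ

ΔH = −6610 kJ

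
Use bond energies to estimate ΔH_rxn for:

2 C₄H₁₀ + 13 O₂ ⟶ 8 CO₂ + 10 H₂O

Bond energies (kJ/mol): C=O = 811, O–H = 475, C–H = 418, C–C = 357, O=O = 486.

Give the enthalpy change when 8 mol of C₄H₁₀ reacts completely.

Bonds broken (reactants):
  C–C: 6 × 357 = 2142
  C–H: 20 × 418 = 8360
  O=O: 13 × 486 = 6318
  Σ(broken) = 16820 kJ
Bonds formed (products):
  C=O: 16 × 811 = 12976
  O–H: 20 × 475 = 9500
  Σ(formed) = 22476 kJ
ΔH = Σ(broken) − Σ(formed) = 16820 − 22476 = −5656 kJ
For 4× the reaction as written: 4 × (−5656) = −22624 kJ

ΔH = −22624 kJ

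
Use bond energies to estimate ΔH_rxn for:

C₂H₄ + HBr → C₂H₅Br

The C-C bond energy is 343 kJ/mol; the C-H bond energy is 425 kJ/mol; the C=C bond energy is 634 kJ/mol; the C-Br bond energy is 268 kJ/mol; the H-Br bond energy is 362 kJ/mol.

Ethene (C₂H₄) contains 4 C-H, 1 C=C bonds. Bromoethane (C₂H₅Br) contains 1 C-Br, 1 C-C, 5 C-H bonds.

ΔH ≈ −40 kJ

Bonds broken (reactants):
  C-H: 4 × 425 = 1700
  C=C: 1 × 634 = 634
  H-Br: 1 × 362 = 362
  Σ(broken) = 2696 kJ
Bonds formed (products):
  C-Br: 1 × 268 = 268
  C-C: 1 × 343 = 343
  C-H: 5 × 425 = 2125
  Σ(formed) = 2736 kJ
ΔH = Σ(broken) − Σ(formed) = 2696 − 2736 = −40 kJ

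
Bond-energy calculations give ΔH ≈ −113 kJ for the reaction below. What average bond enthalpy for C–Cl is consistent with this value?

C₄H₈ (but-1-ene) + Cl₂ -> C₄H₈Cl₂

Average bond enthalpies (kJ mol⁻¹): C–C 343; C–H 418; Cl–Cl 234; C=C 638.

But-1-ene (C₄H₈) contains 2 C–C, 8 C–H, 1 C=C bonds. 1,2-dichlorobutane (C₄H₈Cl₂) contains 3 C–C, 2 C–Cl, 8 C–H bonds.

D(C–Cl) ≈ 321 kJ/mol

Let D be the C–Cl bond energy.
Σ(broken) = 2×343 + 8×418 + 1×638 + 1×234 = 4902
Σ(formed) = 3×343 + 2×D + 8×418 = 4373 + 2D
ΔH = Σ(broken) − Σ(formed) = (4902) − (4373 + 2D) = +529 − 2D
Setting this equal to −113 kJ gives 2D = 642, so D = 321 kJ/mol.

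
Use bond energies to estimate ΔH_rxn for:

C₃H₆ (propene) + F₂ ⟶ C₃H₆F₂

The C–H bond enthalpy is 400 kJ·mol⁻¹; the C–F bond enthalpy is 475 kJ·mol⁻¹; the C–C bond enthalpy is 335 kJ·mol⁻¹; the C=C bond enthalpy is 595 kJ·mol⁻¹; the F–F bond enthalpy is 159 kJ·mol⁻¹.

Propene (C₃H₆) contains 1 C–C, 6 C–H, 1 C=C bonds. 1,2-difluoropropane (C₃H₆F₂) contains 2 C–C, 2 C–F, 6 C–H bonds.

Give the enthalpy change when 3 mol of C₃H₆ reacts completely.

Bonds broken (reactants):
  C–C: 1 × 335 = 335
  C–H: 6 × 400 = 2400
  C=C: 1 × 595 = 595
  F–F: 1 × 159 = 159
  Σ(broken) = 3489 kJ
Bonds formed (products):
  C–C: 2 × 335 = 670
  C–F: 2 × 475 = 950
  C–H: 6 × 400 = 2400
  Σ(formed) = 4020 kJ
ΔH = Σ(broken) − Σ(formed) = 3489 − 4020 = −531 kJ
For 3× the reaction as written: 3 × (−531) = −1593 kJ

ΔH = −1593 kJ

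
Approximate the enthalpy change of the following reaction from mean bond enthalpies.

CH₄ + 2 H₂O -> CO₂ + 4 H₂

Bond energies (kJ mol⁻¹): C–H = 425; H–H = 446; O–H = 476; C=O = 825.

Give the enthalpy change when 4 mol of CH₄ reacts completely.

Bonds broken (reactants):
  C–H: 4 × 425 = 1700
  O–H: 4 × 476 = 1904
  Σ(broken) = 3604 kJ
Bonds formed (products):
  C=O: 2 × 825 = 1650
  H–H: 4 × 446 = 1784
  Σ(formed) = 3434 kJ
ΔH = Σ(broken) − Σ(formed) = 3604 − 3434 = +170 kJ
For 4× the reaction as written: 4 × (+170) = +680 kJ

ΔH = +680 kJ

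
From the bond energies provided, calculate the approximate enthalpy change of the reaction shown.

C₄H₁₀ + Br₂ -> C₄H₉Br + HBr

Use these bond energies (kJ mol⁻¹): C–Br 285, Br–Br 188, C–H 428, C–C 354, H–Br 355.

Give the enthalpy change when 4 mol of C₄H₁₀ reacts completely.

Bonds broken (reactants):
  Br–Br: 1 × 188 = 188
  C–C: 3 × 354 = 1062
  C–H: 10 × 428 = 4280
  Σ(broken) = 5530 kJ
Bonds formed (products):
  C–Br: 1 × 285 = 285
  C–C: 3 × 354 = 1062
  C–H: 9 × 428 = 3852
  H–Br: 1 × 355 = 355
  Σ(formed) = 5554 kJ
ΔH = Σ(broken) − Σ(formed) = 5530 − 5554 = −24 kJ
For 4× the reaction as written: 4 × (−24) = −96 kJ

ΔH = −96 kJ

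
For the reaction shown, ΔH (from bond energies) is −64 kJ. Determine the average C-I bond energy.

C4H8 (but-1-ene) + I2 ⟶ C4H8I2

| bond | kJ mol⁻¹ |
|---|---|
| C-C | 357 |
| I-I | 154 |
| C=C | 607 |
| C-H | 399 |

Let D be the C-I bond energy.
Σ(broken) = 2×357 + 8×399 + 1×607 + 1×154 = 4667
Σ(formed) = 3×357 + 8×399 + 2×D = 4263 + 2D
ΔH = Σ(broken) − Σ(formed) = (4667) − (4263 + 2D) = +404 − 2D
Setting this equal to −64 kJ gives 2D = 468, so D = 234 kJ/mol.

D(C-I) ≈ 234 kJ/mol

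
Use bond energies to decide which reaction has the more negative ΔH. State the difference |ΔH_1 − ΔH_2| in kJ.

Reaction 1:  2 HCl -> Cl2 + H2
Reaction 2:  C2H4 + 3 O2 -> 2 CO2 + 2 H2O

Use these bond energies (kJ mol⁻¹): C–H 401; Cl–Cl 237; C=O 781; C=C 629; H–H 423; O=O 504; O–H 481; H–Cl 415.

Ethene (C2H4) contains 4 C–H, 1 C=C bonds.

Reaction 2, by 1473 kJ

Reaction 1:
  Bonds broken (reactants):
    H–Cl: 2 × 415 = 830
    Σ(broken) = 830 kJ
  Bonds formed (products):
    Cl–Cl: 1 × 237 = 237
    H–H: 1 × 423 = 423
    Σ(formed) = 660 kJ
  ΔH_1 = 830 − 660 = +170 kJ
Reaction 2:
  Bonds broken (reactants):
    C–H: 4 × 401 = 1604
    C=C: 1 × 629 = 629
    O=O: 3 × 504 = 1512
    Σ(broken) = 3745 kJ
  Bonds formed (products):
    C=O: 4 × 781 = 3124
    O–H: 4 × 481 = 1924
    Σ(formed) = 5048 kJ
  ΔH_2 = 3745 − 5048 = −1303 kJ
ΔH_1 − ΔH_2 = +1473 kJ, so reaction 2 has the more negative ΔH; |ΔH_1 − ΔH_2| = 1473 kJ.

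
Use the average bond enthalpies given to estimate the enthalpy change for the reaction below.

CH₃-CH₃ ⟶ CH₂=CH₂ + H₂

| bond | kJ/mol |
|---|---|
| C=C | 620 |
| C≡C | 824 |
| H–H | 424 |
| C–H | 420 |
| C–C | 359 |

Bonds broken (reactants):
  C–C: 1 × 359 = 359
  C–H: 6 × 420 = 2520
  Σ(broken) = 2879 kJ
Bonds formed (products):
  C–H: 4 × 420 = 1680
  C=C: 1 × 620 = 620
  H–H: 1 × 424 = 424
  Σ(formed) = 2724 kJ
ΔH = Σ(broken) − Σ(formed) = 2879 − 2724 = +155 kJ

ΔH ≈ +155 kJ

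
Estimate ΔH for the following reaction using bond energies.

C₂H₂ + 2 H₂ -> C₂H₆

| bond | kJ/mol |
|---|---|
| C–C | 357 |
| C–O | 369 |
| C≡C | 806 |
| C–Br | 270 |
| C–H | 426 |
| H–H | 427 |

Bonds broken (reactants):
  C≡C: 1 × 806 = 806
  C–H: 2 × 426 = 852
  H–H: 2 × 427 = 854
  Σ(broken) = 2512 kJ
Bonds formed (products):
  C–C: 1 × 357 = 357
  C–H: 6 × 426 = 2556
  Σ(formed) = 2913 kJ
ΔH = Σ(broken) − Σ(formed) = 2512 − 2913 = −401 kJ

ΔH ≈ −401 kJ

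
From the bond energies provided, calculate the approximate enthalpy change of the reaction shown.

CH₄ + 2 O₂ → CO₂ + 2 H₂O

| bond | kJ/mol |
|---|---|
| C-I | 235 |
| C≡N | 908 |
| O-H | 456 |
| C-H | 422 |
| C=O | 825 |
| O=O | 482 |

ΔH ≈ −822 kJ

Bonds broken (reactants):
  C-H: 4 × 422 = 1688
  O=O: 2 × 482 = 964
  Σ(broken) = 2652 kJ
Bonds formed (products):
  C=O: 2 × 825 = 1650
  O-H: 4 × 456 = 1824
  Σ(formed) = 3474 kJ
ΔH = Σ(broken) − Σ(formed) = 2652 − 3474 = −822 kJ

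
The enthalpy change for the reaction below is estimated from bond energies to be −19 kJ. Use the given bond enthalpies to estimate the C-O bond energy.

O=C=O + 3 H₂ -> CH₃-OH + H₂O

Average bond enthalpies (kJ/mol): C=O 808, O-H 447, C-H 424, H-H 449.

D(C-O) ≈ 369 kJ/mol

Let D be the C-O bond energy.
Σ(broken) = 2×808 + 3×449 = 2963
Σ(formed) = 3×424 + 1×D + 3×447 = 2613 + D
ΔH = Σ(broken) − Σ(formed) = (2963) − (2613 + D) = +350 − D
Setting this equal to −19 kJ gives D = 369 kJ/mol.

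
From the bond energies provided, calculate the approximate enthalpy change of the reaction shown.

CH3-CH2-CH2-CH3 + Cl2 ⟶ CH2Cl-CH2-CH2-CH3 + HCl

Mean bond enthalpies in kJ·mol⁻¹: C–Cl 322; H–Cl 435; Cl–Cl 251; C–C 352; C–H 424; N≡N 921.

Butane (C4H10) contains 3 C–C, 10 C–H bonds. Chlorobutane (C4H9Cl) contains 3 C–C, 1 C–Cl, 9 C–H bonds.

Bonds broken (reactants):
  C–C: 3 × 352 = 1056
  C–H: 10 × 424 = 4240
  Cl–Cl: 1 × 251 = 251
  Σ(broken) = 5547 kJ
Bonds formed (products):
  C–C: 3 × 352 = 1056
  C–Cl: 1 × 322 = 322
  C–H: 9 × 424 = 3816
  H–Cl: 1 × 435 = 435
  Σ(formed) = 5629 kJ
ΔH = Σ(broken) − Σ(formed) = 5547 − 5629 = −82 kJ

ΔH ≈ −82 kJ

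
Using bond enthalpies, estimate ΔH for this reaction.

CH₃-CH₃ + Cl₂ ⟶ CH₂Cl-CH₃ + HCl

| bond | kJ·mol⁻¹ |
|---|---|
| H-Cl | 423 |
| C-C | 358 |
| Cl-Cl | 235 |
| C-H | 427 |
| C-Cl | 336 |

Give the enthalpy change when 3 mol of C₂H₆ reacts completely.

ΔH = −291 kJ

Bonds broken (reactants):
  C-C: 1 × 358 = 358
  C-H: 6 × 427 = 2562
  Cl-Cl: 1 × 235 = 235
  Σ(broken) = 3155 kJ
Bonds formed (products):
  C-C: 1 × 358 = 358
  C-Cl: 1 × 336 = 336
  C-H: 5 × 427 = 2135
  H-Cl: 1 × 423 = 423
  Σ(formed) = 3252 kJ
ΔH = Σ(broken) − Σ(formed) = 3155 − 3252 = −97 kJ
For 3× the reaction as written: 3 × (−97) = −291 kJ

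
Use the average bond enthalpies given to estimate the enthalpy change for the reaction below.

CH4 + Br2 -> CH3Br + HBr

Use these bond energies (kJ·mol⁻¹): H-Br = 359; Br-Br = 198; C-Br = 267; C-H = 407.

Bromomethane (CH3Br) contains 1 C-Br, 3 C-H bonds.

Bonds broken (reactants):
  Br-Br: 1 × 198 = 198
  C-H: 4 × 407 = 1628
  Σ(broken) = 1826 kJ
Bonds formed (products):
  C-Br: 1 × 267 = 267
  C-H: 3 × 407 = 1221
  H-Br: 1 × 359 = 359
  Σ(formed) = 1847 kJ
ΔH = Σ(broken) − Σ(formed) = 1826 − 1847 = −21 kJ

ΔH ≈ −21 kJ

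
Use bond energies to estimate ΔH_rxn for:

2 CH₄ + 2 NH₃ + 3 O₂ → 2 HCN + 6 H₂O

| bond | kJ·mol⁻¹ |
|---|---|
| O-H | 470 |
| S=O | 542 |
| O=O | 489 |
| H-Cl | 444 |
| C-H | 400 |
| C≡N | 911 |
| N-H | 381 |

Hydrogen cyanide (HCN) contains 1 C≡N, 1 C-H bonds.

ΔH ≈ −1309 kJ

Bonds broken (reactants):
  C-H: 8 × 400 = 3200
  N-H: 6 × 381 = 2286
  O=O: 3 × 489 = 1467
  Σ(broken) = 6953 kJ
Bonds formed (products):
  C≡N: 2 × 911 = 1822
  C-H: 2 × 400 = 800
  O-H: 12 × 470 = 5640
  Σ(formed) = 8262 kJ
ΔH = Σ(broken) − Σ(formed) = 6953 − 8262 = −1309 kJ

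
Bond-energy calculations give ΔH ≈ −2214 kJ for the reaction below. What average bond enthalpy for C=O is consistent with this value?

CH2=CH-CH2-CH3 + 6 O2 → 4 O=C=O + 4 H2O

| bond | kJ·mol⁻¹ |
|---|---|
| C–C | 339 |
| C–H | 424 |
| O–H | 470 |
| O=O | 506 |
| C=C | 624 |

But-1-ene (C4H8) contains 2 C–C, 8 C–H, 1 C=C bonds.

Let D be the C=O bond energy.
Σ(broken) = 2×339 + 8×424 + 1×624 + 6×506 = 7730
Σ(formed) = 8×D + 8×470 = 3760 + 8D
ΔH = Σ(broken) − Σ(formed) = (7730) − (3760 + 8D) = +3970 − 8D
Setting this equal to −2214 kJ gives 8D = 6184, so D = 773 kJ/mol.

D(C=O) ≈ 773 kJ/mol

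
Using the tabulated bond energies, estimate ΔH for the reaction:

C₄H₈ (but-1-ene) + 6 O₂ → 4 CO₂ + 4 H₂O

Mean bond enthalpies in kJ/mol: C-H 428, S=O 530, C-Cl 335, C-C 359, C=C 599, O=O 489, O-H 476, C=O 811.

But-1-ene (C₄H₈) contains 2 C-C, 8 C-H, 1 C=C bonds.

ΔH ≈ −2621 kJ

Bonds broken (reactants):
  C-C: 2 × 359 = 718
  C-H: 8 × 428 = 3424
  C=C: 1 × 599 = 599
  O=O: 6 × 489 = 2934
  Σ(broken) = 7675 kJ
Bonds formed (products):
  C=O: 8 × 811 = 6488
  O-H: 8 × 476 = 3808
  Σ(formed) = 10296 kJ
ΔH = Σ(broken) − Σ(formed) = 7675 − 10296 = −2621 kJ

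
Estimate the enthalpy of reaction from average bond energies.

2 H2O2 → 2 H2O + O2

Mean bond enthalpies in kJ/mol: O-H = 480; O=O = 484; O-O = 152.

Bonds broken (reactants):
  O-H: 4 × 480 = 1920
  O-O: 2 × 152 = 304
  Σ(broken) = 2224 kJ
Bonds formed (products):
  O-H: 4 × 480 = 1920
  O=O: 1 × 484 = 484
  Σ(formed) = 2404 kJ
ΔH = Σ(broken) − Σ(formed) = 2224 − 2404 = −180 kJ

ΔH ≈ −180 kJ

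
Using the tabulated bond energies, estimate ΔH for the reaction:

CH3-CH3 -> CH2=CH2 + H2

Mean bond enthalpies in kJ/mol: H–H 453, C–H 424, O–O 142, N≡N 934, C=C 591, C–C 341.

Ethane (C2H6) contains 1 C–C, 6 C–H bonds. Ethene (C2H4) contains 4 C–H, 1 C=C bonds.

Bonds broken (reactants):
  C–C: 1 × 341 = 341
  C–H: 6 × 424 = 2544
  Σ(broken) = 2885 kJ
Bonds formed (products):
  C–H: 4 × 424 = 1696
  C=C: 1 × 591 = 591
  H–H: 1 × 453 = 453
  Σ(formed) = 2740 kJ
ΔH = Σ(broken) − Σ(formed) = 2885 − 2740 = +145 kJ

ΔH ≈ +145 kJ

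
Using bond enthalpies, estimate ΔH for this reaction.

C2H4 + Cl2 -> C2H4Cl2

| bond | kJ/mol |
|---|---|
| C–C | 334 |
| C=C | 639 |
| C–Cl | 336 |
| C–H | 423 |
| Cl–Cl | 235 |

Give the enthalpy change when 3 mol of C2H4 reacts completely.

ΔH = −396 kJ

Bonds broken (reactants):
  C–H: 4 × 423 = 1692
  C=C: 1 × 639 = 639
  Cl–Cl: 1 × 235 = 235
  Σ(broken) = 2566 kJ
Bonds formed (products):
  C–C: 1 × 334 = 334
  C–Cl: 2 × 336 = 672
  C–H: 4 × 423 = 1692
  Σ(formed) = 2698 kJ
ΔH = Σ(broken) − Σ(formed) = 2566 − 2698 = −132 kJ
For 3× the reaction as written: 3 × (−132) = −396 kJ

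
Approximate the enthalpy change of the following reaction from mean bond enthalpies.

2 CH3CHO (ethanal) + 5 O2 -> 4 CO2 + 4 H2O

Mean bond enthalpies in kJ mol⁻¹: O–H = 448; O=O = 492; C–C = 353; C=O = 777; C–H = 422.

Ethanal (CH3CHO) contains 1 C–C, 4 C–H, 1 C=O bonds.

ΔH ≈ −1704 kJ

Bonds broken (reactants):
  C–C: 2 × 353 = 706
  C–H: 8 × 422 = 3376
  C=O: 2 × 777 = 1554
  O=O: 5 × 492 = 2460
  Σ(broken) = 8096 kJ
Bonds formed (products):
  C=O: 8 × 777 = 6216
  O–H: 8 × 448 = 3584
  Σ(formed) = 9800 kJ
ΔH = Σ(broken) − Σ(formed) = 8096 − 9800 = −1704 kJ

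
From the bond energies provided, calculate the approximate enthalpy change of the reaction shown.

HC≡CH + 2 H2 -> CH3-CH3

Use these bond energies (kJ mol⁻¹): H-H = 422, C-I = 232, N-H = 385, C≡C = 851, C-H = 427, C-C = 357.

ΔH ≈ −370 kJ

Bonds broken (reactants):
  C≡C: 1 × 851 = 851
  C-H: 2 × 427 = 854
  H-H: 2 × 422 = 844
  Σ(broken) = 2549 kJ
Bonds formed (products):
  C-C: 1 × 357 = 357
  C-H: 6 × 427 = 2562
  Σ(formed) = 2919 kJ
ΔH = Σ(broken) − Σ(formed) = 2549 − 2919 = −370 kJ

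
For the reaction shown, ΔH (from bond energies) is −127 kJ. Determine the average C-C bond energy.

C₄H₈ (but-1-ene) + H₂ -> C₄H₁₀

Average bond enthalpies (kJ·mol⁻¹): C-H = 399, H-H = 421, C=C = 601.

Let D be the C-C bond energy.
Σ(broken) = 2×D + 8×399 + 1×601 + 1×421 = 4214 + 2D
Σ(formed) = 3×D + 10×399 = 3990 + 3D
ΔH = Σ(broken) − Σ(formed) = (4214 + 2D) − (3990 + 3D) = +224 − D
Setting this equal to −127 kJ gives D = 351 kJ/mol.

D(C-C) ≈ 351 kJ/mol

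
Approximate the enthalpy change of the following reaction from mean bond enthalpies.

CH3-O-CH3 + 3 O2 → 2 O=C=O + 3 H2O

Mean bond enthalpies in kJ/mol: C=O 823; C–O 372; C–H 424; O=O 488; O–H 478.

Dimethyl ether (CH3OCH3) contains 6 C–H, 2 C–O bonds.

Bonds broken (reactants):
  C–H: 6 × 424 = 2544
  C–O: 2 × 372 = 744
  O=O: 3 × 488 = 1464
  Σ(broken) = 4752 kJ
Bonds formed (products):
  C=O: 4 × 823 = 3292
  O–H: 6 × 478 = 2868
  Σ(formed) = 6160 kJ
ΔH = Σ(broken) − Σ(formed) = 4752 − 6160 = −1408 kJ

ΔH ≈ −1408 kJ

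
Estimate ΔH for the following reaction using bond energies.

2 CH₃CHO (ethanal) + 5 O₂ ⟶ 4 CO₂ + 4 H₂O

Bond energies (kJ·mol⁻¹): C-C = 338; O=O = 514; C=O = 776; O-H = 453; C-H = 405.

Bonds broken (reactants):
  C-C: 2 × 338 = 676
  C-H: 8 × 405 = 3240
  C=O: 2 × 776 = 1552
  O=O: 5 × 514 = 2570
  Σ(broken) = 8038 kJ
Bonds formed (products):
  C=O: 8 × 776 = 6208
  O-H: 8 × 453 = 3624
  Σ(formed) = 9832 kJ
ΔH = Σ(broken) − Σ(formed) = 8038 − 9832 = −1794 kJ

ΔH ≈ −1794 kJ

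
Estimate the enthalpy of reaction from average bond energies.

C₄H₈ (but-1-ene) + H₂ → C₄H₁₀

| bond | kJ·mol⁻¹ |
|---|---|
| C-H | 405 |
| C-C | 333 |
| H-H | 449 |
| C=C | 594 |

Bonds broken (reactants):
  C-C: 2 × 333 = 666
  C-H: 8 × 405 = 3240
  C=C: 1 × 594 = 594
  H-H: 1 × 449 = 449
  Σ(broken) = 4949 kJ
Bonds formed (products):
  C-C: 3 × 333 = 999
  C-H: 10 × 405 = 4050
  Σ(formed) = 5049 kJ
ΔH = Σ(broken) − Σ(formed) = 4949 − 5049 = −100 kJ

ΔH ≈ −100 kJ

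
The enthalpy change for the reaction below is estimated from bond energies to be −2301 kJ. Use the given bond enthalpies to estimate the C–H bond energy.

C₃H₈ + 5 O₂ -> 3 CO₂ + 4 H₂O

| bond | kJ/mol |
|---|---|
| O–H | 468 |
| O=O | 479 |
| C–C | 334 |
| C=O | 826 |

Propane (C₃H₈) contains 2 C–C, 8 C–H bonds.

D(C–H) ≈ 417 kJ/mol

Let D be the C–H bond energy.
Σ(broken) = 2×334 + 8×D + 5×479 = 3063 + 8D
Σ(formed) = 6×826 + 8×468 = 8700
ΔH = Σ(broken) − Σ(formed) = (3063 + 8D) − (8700) = −5637 + 8D
Setting this equal to −2301 kJ gives 8D = 3336, so D = 417 kJ/mol.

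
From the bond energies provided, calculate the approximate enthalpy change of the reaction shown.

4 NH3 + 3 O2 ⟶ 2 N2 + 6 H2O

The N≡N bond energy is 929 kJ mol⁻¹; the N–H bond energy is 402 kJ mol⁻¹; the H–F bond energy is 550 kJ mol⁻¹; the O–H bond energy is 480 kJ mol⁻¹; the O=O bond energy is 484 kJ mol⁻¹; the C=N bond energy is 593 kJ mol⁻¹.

Bonds broken (reactants):
  N–H: 12 × 402 = 4824
  O=O: 3 × 484 = 1452
  Σ(broken) = 6276 kJ
Bonds formed (products):
  N≡N: 2 × 929 = 1858
  O–H: 12 × 480 = 5760
  Σ(formed) = 7618 kJ
ΔH = Σ(broken) − Σ(formed) = 6276 − 7618 = −1342 kJ

ΔH ≈ −1342 kJ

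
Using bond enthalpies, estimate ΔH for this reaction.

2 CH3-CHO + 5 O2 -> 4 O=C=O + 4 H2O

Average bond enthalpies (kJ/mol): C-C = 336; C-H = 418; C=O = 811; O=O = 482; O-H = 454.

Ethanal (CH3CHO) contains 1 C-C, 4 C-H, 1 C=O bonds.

ΔH ≈ −2072 kJ

Bonds broken (reactants):
  C-C: 2 × 336 = 672
  C-H: 8 × 418 = 3344
  C=O: 2 × 811 = 1622
  O=O: 5 × 482 = 2410
  Σ(broken) = 8048 kJ
Bonds formed (products):
  C=O: 8 × 811 = 6488
  O-H: 8 × 454 = 3632
  Σ(formed) = 10120 kJ
ΔH = Σ(broken) − Σ(formed) = 8048 − 10120 = −2072 kJ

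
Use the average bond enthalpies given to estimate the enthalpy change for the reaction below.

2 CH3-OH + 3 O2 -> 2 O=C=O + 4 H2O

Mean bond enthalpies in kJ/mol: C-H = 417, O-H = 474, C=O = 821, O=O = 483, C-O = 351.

Bonds broken (reactants):
  C-H: 6 × 417 = 2502
  C-O: 2 × 351 = 702
  O-H: 2 × 474 = 948
  O=O: 3 × 483 = 1449
  Σ(broken) = 5601 kJ
Bonds formed (products):
  C=O: 4 × 821 = 3284
  O-H: 8 × 474 = 3792
  Σ(formed) = 7076 kJ
ΔH = Σ(broken) − Σ(formed) = 5601 − 7076 = −1475 kJ

ΔH ≈ −1475 kJ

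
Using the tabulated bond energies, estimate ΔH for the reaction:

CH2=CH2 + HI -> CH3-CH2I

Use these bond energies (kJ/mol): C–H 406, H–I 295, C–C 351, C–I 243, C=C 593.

Bonds broken (reactants):
  C–H: 4 × 406 = 1624
  C=C: 1 × 593 = 593
  H–I: 1 × 295 = 295
  Σ(broken) = 2512 kJ
Bonds formed (products):
  C–C: 1 × 351 = 351
  C–H: 5 × 406 = 2030
  C–I: 1 × 243 = 243
  Σ(formed) = 2624 kJ
ΔH = Σ(broken) − Σ(formed) = 2512 − 2624 = −112 kJ

ΔH ≈ −112 kJ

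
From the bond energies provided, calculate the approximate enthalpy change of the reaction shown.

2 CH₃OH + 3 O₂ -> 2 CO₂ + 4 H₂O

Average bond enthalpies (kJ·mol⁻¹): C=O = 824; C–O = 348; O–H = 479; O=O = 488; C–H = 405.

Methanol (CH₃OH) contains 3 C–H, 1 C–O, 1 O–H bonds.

ΔH ≈ −1580 kJ

Bonds broken (reactants):
  C–H: 6 × 405 = 2430
  C–O: 2 × 348 = 696
  O–H: 2 × 479 = 958
  O=O: 3 × 488 = 1464
  Σ(broken) = 5548 kJ
Bonds formed (products):
  C=O: 4 × 824 = 3296
  O–H: 8 × 479 = 3832
  Σ(formed) = 7128 kJ
ΔH = Σ(broken) − Σ(formed) = 5548 − 7128 = −1580 kJ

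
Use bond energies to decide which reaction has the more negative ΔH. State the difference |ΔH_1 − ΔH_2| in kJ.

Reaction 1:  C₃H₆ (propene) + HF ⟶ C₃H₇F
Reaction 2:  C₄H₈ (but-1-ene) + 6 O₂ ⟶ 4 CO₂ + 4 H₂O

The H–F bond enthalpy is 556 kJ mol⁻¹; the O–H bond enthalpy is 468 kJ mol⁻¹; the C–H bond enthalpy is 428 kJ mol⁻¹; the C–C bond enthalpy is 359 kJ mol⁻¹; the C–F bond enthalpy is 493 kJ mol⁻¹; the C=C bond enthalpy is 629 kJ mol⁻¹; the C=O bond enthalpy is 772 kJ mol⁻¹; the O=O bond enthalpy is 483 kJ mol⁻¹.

Reaction 1:
  Bonds broken (reactants):
    C–C: 1 × 359 = 359
    C–H: 6 × 428 = 2568
    C=C: 1 × 629 = 629
    H–F: 1 × 556 = 556
    Σ(broken) = 4112 kJ
  Bonds formed (products):
    C–C: 2 × 359 = 718
    C–F: 1 × 493 = 493
    C–H: 7 × 428 = 2996
    Σ(formed) = 4207 kJ
  ΔH_1 = 4112 − 4207 = −95 kJ
Reaction 2:
  Bonds broken (reactants):
    C–C: 2 × 359 = 718
    C–H: 8 × 428 = 3424
    C=C: 1 × 629 = 629
    O=O: 6 × 483 = 2898
    Σ(broken) = 7669 kJ
  Bonds formed (products):
    C=O: 8 × 772 = 6176
    O–H: 8 × 468 = 3744
    Σ(formed) = 9920 kJ
  ΔH_2 = 7669 − 9920 = −2251 kJ
ΔH_1 − ΔH_2 = +2156 kJ, so reaction 2 has the more negative ΔH; |ΔH_1 − ΔH_2| = 2156 kJ.

Reaction 2, by 2156 kJ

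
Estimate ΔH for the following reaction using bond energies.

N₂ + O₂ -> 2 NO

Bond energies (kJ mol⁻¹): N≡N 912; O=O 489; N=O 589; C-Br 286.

Bonds broken (reactants):
  N≡N: 1 × 912 = 912
  O=O: 1 × 489 = 489
  Σ(broken) = 1401 kJ
Bonds formed (products):
  N=O: 2 × 589 = 1178
  Σ(formed) = 1178 kJ
ΔH = Σ(broken) − Σ(formed) = 1401 − 1178 = +223 kJ

ΔH ≈ +223 kJ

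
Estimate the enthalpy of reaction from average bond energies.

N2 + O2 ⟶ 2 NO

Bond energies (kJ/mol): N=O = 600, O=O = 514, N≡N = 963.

ΔH ≈ +277 kJ

Bonds broken (reactants):
  N≡N: 1 × 963 = 963
  O=O: 1 × 514 = 514
  Σ(broken) = 1477 kJ
Bonds formed (products):
  N=O: 2 × 600 = 1200
  Σ(formed) = 1200 kJ
ΔH = Σ(broken) − Σ(formed) = 1477 − 1200 = +277 kJ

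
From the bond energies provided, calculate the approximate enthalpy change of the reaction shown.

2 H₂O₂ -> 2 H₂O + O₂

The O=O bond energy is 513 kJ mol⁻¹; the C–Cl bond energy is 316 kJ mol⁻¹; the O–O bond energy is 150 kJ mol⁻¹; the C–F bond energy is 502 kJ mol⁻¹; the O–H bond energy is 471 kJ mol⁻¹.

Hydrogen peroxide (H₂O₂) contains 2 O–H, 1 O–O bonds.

ΔH ≈ −213 kJ

Bonds broken (reactants):
  O–H: 4 × 471 = 1884
  O–O: 2 × 150 = 300
  Σ(broken) = 2184 kJ
Bonds formed (products):
  O–H: 4 × 471 = 1884
  O=O: 1 × 513 = 513
  Σ(formed) = 2397 kJ
ΔH = Σ(broken) − Σ(formed) = 2184 − 2397 = −213 kJ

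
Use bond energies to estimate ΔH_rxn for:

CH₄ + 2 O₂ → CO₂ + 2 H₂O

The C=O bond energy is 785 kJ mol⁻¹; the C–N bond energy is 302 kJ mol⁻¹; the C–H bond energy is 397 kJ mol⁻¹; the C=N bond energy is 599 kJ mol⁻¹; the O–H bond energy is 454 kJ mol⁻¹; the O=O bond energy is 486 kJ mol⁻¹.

ΔH ≈ −826 kJ

Bonds broken (reactants):
  C–H: 4 × 397 = 1588
  O=O: 2 × 486 = 972
  Σ(broken) = 2560 kJ
Bonds formed (products):
  C=O: 2 × 785 = 1570
  O–H: 4 × 454 = 1816
  Σ(formed) = 3386 kJ
ΔH = Σ(broken) − Σ(formed) = 2560 − 3386 = −826 kJ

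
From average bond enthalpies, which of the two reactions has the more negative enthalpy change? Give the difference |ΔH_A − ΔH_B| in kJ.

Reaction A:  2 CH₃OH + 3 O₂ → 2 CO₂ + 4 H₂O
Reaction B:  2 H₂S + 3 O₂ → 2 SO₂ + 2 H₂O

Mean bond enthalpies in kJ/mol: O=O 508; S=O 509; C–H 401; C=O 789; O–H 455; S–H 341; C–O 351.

Reaction A, by 286 kJ

Reaction A:
  Bonds broken (reactants):
    C–H: 6 × 401 = 2406
    C–O: 2 × 351 = 702
    O–H: 2 × 455 = 910
    O=O: 3 × 508 = 1524
    Σ(broken) = 5542 kJ
  Bonds formed (products):
    C=O: 4 × 789 = 3156
    O–H: 8 × 455 = 3640
    Σ(formed) = 6796 kJ
  ΔH_A = 5542 − 6796 = −1254 kJ
Reaction B:
  Bonds broken (reactants):
    O=O: 3 × 508 = 1524
    S–H: 4 × 341 = 1364
    Σ(broken) = 2888 kJ
  Bonds formed (products):
    O–H: 4 × 455 = 1820
    S=O: 4 × 509 = 2036
    Σ(formed) = 3856 kJ
  ΔH_B = 2888 − 3856 = −968 kJ
ΔH_A − ΔH_B = −286 kJ, so reaction A has the more negative ΔH; |ΔH_A − ΔH_B| = 286 kJ.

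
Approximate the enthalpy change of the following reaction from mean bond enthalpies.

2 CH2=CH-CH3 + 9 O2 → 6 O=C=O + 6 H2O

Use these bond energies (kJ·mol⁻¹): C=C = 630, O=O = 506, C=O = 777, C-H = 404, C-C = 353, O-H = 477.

ΔH ≈ −3680 kJ

Bonds broken (reactants):
  C-C: 2 × 353 = 706
  C-H: 12 × 404 = 4848
  C=C: 2 × 630 = 1260
  O=O: 9 × 506 = 4554
  Σ(broken) = 11368 kJ
Bonds formed (products):
  C=O: 12 × 777 = 9324
  O-H: 12 × 477 = 5724
  Σ(formed) = 15048 kJ
ΔH = Σ(broken) − Σ(formed) = 11368 − 15048 = −3680 kJ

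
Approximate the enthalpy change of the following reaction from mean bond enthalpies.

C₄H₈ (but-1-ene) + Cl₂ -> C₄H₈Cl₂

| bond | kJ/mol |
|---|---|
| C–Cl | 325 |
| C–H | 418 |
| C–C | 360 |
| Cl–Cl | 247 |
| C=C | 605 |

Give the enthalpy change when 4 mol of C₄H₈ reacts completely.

ΔH = −632 kJ

Bonds broken (reactants):
  C–C: 2 × 360 = 720
  C–H: 8 × 418 = 3344
  C=C: 1 × 605 = 605
  Cl–Cl: 1 × 247 = 247
  Σ(broken) = 4916 kJ
Bonds formed (products):
  C–C: 3 × 360 = 1080
  C–Cl: 2 × 325 = 650
  C–H: 8 × 418 = 3344
  Σ(formed) = 5074 kJ
ΔH = Σ(broken) − Σ(formed) = 4916 − 5074 = −158 kJ
For 4× the reaction as written: 4 × (−158) = −632 kJ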